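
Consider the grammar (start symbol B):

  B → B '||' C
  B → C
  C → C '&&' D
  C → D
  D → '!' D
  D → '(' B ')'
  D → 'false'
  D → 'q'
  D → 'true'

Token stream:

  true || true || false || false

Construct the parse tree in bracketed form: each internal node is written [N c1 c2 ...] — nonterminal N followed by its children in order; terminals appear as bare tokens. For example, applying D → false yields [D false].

[B [B [B [B [C [D true]]] || [C [D true]]] || [C [D false]]] || [C [D false]]]

B
B || C
B || C || C
B || C || C || C
C || C || C || C
D || C || C || C
true || C || C || C
true || D || C || C
true || true || C || C
true || true || D || C
true || true || false || C
true || true || false || D
true || true || false || false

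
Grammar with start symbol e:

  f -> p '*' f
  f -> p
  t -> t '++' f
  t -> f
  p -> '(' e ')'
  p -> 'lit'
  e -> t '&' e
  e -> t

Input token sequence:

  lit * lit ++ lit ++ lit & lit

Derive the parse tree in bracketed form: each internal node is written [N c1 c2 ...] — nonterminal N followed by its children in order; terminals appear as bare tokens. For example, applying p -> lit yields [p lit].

[e [t [t [t [f [p lit] * [f [p lit]]]] ++ [f [p lit]]] ++ [f [p lit]]] & [e [t [f [p lit]]]]]

e
t & e
t ++ f & e
t ++ f ++ f & e
f ++ f ++ f & e
p * f ++ f ++ f & e
lit * f ++ f ++ f & e
lit * p ++ f ++ f & e
lit * lit ++ f ++ f & e
lit * lit ++ p ++ f & e
lit * lit ++ lit ++ f & e
lit * lit ++ lit ++ p & e
lit * lit ++ lit ++ lit & e
lit * lit ++ lit ++ lit & t
lit * lit ++ lit ++ lit & f
lit * lit ++ lit ++ lit & p
lit * lit ++ lit ++ lit & lit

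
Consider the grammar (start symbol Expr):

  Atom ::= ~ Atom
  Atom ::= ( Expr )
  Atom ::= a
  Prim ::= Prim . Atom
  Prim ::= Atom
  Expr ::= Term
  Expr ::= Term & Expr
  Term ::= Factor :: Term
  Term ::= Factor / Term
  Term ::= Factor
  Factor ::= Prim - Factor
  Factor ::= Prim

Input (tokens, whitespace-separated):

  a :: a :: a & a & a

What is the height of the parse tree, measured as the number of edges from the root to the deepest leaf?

[Expr [Term [Factor [Prim [Atom a]]] :: [Term [Factor [Prim [Atom a]]] :: [Term [Factor [Prim [Atom a]]]]]] & [Expr [Term [Factor [Prim [Atom a]]]] & [Expr [Term [Factor [Prim [Atom a]]]]]]]

7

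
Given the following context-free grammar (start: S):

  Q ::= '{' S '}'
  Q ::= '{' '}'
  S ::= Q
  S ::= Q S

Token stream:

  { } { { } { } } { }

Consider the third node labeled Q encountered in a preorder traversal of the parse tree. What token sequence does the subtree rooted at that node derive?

[S [Q { }] [S [Q { [S [Q { }] [S [Q { }]]] }] [S [Q { }]]]]

{ }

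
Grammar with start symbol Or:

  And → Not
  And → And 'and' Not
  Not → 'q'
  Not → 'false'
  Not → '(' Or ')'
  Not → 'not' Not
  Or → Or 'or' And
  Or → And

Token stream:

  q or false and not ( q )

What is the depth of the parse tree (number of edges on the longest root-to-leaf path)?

[Or [Or [And [Not q]]] or [And [And [Not false]] and [Not not [Not ( [Or [And [Not q]]] )]]]]

7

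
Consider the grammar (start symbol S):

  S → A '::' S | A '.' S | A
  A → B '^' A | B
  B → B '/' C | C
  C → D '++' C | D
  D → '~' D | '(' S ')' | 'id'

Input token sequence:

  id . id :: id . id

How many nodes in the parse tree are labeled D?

[S [A [B [C [D id]]]] . [S [A [B [C [D id]]]] :: [S [A [B [C [D id]]]] . [S [A [B [C [D id]]]]]]]]

4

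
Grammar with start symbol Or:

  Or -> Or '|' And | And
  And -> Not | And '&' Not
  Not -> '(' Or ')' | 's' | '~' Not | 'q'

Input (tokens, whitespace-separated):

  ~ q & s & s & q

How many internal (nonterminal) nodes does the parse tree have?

[Or [And [And [And [And [Not ~ [Not q]]] & [Not s]] & [Not s]] & [Not q]]]

10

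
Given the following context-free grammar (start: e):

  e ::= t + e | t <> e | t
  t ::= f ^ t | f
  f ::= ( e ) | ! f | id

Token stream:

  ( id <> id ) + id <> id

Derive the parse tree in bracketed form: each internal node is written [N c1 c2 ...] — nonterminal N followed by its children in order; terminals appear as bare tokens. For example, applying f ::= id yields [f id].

e
t + e
f + e
( e ) + e
( t <> e ) + e
( f <> e ) + e
( id <> e ) + e
( id <> t ) + e
( id <> f ) + e
( id <> id ) + e
( id <> id ) + t <> e
( id <> id ) + f <> e
( id <> id ) + id <> e
( id <> id ) + id <> t
( id <> id ) + id <> f
( id <> id ) + id <> id

[e [t [f ( [e [t [f id]] <> [e [t [f id]]]] )]] + [e [t [f id]] <> [e [t [f id]]]]]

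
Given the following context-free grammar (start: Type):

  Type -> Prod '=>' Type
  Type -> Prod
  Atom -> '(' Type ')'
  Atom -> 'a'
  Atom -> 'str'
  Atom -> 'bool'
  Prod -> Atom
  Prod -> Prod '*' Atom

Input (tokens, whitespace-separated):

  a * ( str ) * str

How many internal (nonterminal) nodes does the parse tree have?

10

[Type [Prod [Prod [Prod [Atom a]] * [Atom ( [Type [Prod [Atom str]]] )]] * [Atom str]]]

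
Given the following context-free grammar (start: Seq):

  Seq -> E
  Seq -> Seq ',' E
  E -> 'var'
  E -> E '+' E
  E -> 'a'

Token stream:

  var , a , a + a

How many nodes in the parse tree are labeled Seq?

[Seq [Seq [Seq [E var]] , [E a]] , [E [E a] + [E a]]]

3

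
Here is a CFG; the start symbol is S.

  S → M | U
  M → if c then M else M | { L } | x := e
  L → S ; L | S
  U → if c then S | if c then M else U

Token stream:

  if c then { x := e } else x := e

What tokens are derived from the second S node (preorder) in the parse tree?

x := e

[S [M if c then [M { [L [S [M x := e]]] }] else [M x := e]]]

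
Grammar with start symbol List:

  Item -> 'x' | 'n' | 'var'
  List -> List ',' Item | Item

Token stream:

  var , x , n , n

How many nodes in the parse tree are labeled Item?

[List [List [List [List [Item var]] , [Item x]] , [Item n]] , [Item n]]

4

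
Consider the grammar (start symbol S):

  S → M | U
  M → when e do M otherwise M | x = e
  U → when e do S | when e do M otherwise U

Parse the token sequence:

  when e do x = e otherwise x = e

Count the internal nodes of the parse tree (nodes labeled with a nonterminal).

[S [M when e do [M x = e] otherwise [M x = e]]]

4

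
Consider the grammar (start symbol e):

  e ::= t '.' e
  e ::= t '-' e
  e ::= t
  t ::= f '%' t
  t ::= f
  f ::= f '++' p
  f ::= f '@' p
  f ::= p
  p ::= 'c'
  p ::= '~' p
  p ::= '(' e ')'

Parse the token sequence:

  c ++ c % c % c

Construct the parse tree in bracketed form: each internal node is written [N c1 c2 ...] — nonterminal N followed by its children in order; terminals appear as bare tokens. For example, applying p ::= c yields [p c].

e
t
f % t
f ++ p % t
p ++ p % t
c ++ p % t
c ++ c % t
c ++ c % f % t
c ++ c % p % t
c ++ c % c % t
c ++ c % c % f
c ++ c % c % p
c ++ c % c % c

[e [t [f [f [p c]] ++ [p c]] % [t [f [p c]] % [t [f [p c]]]]]]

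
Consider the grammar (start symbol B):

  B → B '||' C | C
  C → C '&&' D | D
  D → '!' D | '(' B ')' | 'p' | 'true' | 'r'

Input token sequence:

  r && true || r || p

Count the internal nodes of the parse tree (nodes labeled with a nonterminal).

11

[B [B [B [C [C [D r]] && [D true]]] || [C [D r]]] || [C [D p]]]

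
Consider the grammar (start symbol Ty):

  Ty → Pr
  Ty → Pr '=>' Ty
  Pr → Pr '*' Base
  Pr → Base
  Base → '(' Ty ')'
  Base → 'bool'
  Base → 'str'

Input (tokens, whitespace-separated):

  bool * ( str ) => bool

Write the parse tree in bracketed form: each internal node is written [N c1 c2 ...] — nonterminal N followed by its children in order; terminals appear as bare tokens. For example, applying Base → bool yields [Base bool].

[Ty [Pr [Pr [Base bool]] * [Base ( [Ty [Pr [Base str]]] )]] => [Ty [Pr [Base bool]]]]

Ty
Pr => Ty
Pr * Base => Ty
Base * Base => Ty
bool * Base => Ty
bool * ( Ty ) => Ty
bool * ( Pr ) => Ty
bool * ( Base ) => Ty
bool * ( str ) => Ty
bool * ( str ) => Pr
bool * ( str ) => Base
bool * ( str ) => bool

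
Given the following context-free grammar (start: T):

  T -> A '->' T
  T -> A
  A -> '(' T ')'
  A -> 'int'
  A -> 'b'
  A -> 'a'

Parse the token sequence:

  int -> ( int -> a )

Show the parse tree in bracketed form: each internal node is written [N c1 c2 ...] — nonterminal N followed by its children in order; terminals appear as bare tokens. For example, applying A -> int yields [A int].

T
A -> T
int -> T
int -> A
int -> ( T )
int -> ( A -> T )
int -> ( int -> T )
int -> ( int -> A )
int -> ( int -> a )

[T [A int] -> [T [A ( [T [A int] -> [T [A a]]] )]]]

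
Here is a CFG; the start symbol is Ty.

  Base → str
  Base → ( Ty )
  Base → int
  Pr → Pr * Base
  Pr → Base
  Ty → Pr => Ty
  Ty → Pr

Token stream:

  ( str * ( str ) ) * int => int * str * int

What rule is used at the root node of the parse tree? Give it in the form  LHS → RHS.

Ty → Pr => Ty

[Ty [Pr [Pr [Base ( [Ty [Pr [Pr [Base str]] * [Base ( [Ty [Pr [Base str]]] )]]] )]] * [Base int]] => [Ty [Pr [Pr [Pr [Base int]] * [Base str]] * [Base int]]]]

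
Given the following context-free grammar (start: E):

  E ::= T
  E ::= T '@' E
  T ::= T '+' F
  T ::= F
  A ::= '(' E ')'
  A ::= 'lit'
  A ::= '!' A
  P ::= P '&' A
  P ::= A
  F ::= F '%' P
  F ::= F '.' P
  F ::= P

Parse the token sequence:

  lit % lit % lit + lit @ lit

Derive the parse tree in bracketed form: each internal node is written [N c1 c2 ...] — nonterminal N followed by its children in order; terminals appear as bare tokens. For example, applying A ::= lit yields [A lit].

[E [T [T [F [F [F [P [A lit]]] % [P [A lit]]] % [P [A lit]]]] + [F [P [A lit]]]] @ [E [T [F [P [A lit]]]]]]

E
T @ E
T + F @ E
F + F @ E
F % P + F @ E
F % P % P + F @ E
P % P % P + F @ E
A % P % P + F @ E
lit % P % P + F @ E
lit % A % P + F @ E
lit % lit % P + F @ E
lit % lit % A + F @ E
lit % lit % lit + F @ E
lit % lit % lit + P @ E
lit % lit % lit + A @ E
lit % lit % lit + lit @ E
lit % lit % lit + lit @ T
lit % lit % lit + lit @ F
lit % lit % lit + lit @ P
lit % lit % lit + lit @ A
lit % lit % lit + lit @ lit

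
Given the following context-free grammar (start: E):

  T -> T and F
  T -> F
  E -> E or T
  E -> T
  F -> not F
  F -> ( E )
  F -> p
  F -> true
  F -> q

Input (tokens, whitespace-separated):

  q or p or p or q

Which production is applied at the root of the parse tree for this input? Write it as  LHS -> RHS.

[E [E [E [E [T [F q]]] or [T [F p]]] or [T [F p]]] or [T [F q]]]

E -> E or T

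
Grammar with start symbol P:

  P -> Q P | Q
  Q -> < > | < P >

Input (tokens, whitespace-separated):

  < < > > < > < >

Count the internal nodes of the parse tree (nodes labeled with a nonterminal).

8

[P [Q < [P [Q < >]] >] [P [Q < >] [P [Q < >]]]]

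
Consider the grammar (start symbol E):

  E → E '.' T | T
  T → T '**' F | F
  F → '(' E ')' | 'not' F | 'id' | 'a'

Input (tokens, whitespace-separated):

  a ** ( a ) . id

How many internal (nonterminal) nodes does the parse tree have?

[E [E [T [T [F a]] ** [F ( [E [T [F a]]] )]]] . [T [F id]]]

11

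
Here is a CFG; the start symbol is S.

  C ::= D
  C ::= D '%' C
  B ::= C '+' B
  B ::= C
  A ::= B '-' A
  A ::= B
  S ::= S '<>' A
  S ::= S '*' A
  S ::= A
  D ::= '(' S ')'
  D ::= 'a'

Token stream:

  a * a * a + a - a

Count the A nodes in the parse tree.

[S [S [S [A [B [C [D a]]]]] * [A [B [C [D a]]]]] * [A [B [C [D a]] + [B [C [D a]]]] - [A [B [C [D a]]]]]]

4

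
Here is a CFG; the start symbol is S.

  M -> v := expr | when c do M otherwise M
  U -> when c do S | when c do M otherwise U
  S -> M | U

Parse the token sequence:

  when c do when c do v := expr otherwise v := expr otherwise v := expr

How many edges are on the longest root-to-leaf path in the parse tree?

4

[S [M when c do [M when c do [M v := expr] otherwise [M v := expr]] otherwise [M v := expr]]]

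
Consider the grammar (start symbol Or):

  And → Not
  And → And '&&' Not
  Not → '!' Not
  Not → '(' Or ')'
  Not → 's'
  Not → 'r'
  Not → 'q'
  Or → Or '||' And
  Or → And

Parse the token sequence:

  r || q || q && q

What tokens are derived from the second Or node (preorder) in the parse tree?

[Or [Or [Or [And [Not r]]] || [And [Not q]]] || [And [And [Not q]] && [Not q]]]

r || q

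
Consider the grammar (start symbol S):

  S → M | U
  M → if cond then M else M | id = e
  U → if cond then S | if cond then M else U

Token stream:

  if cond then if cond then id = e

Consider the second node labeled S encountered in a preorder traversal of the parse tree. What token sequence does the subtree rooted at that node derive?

[S [U if cond then [S [U if cond then [S [M id = e]]]]]]

if cond then id = e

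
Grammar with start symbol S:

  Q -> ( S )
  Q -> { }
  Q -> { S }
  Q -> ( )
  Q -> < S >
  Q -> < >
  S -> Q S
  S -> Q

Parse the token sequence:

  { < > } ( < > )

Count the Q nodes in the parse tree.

[S [Q { [S [Q < >]] }] [S [Q ( [S [Q < >]] )]]]

4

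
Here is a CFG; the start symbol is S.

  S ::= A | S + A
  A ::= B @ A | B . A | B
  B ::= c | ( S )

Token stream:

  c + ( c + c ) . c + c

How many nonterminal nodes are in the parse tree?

[S [S [S [A [B c]]] + [A [B ( [S [S [A [B c]]] + [A [B c]]] )] . [A [B c]]]] + [A [B c]]]

17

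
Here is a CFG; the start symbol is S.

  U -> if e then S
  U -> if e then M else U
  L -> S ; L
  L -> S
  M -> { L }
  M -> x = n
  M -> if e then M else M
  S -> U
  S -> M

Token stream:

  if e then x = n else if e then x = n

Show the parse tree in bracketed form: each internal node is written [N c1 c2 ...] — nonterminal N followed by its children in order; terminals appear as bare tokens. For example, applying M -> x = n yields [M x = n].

[S [U if e then [M x = n] else [U if e then [S [M x = n]]]]]

S
U
if e then M else U
if e then x = n else U
if e then x = n else if e then S
if e then x = n else if e then M
if e then x = n else if e then x = n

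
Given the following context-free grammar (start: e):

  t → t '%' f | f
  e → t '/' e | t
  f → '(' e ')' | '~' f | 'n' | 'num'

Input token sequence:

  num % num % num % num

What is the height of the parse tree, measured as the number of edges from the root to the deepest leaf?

6

[e [t [t [t [t [f num]] % [f num]] % [f num]] % [f num]]]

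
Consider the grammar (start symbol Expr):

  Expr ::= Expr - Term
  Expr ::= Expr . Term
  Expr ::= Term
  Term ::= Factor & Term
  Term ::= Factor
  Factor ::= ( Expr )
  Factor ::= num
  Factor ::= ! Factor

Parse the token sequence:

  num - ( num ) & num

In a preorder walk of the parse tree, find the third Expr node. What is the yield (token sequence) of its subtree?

num

[Expr [Expr [Term [Factor num]]] - [Term [Factor ( [Expr [Term [Factor num]]] )] & [Term [Factor num]]]]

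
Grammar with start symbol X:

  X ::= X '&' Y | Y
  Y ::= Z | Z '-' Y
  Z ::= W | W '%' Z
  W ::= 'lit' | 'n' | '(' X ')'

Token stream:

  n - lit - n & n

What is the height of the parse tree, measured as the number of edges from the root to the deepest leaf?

7

[X [X [Y [Z [W n]] - [Y [Z [W lit]] - [Y [Z [W n]]]]]] & [Y [Z [W n]]]]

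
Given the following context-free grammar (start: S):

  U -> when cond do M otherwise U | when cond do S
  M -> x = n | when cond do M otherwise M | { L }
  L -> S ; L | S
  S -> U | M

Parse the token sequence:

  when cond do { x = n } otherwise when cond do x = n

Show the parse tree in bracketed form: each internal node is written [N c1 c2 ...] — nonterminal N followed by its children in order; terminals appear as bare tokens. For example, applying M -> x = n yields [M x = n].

[S [U when cond do [M { [L [S [M x = n]]] }] otherwise [U when cond do [S [M x = n]]]]]

S
U
when cond do M otherwise U
when cond do { L } otherwise U
when cond do { S } otherwise U
when cond do { M } otherwise U
when cond do { x = n } otherwise U
when cond do { x = n } otherwise when cond do S
when cond do { x = n } otherwise when cond do M
when cond do { x = n } otherwise when cond do x = n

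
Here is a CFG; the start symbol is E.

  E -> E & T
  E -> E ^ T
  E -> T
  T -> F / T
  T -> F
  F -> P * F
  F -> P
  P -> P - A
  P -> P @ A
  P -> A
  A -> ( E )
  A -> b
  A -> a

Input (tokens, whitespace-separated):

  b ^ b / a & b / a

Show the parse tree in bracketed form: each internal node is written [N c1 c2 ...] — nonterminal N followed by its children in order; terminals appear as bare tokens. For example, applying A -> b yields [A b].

[E [E [E [T [F [P [A b]]]]] ^ [T [F [P [A b]]] / [T [F [P [A a]]]]]] & [T [F [P [A b]]] / [T [F [P [A a]]]]]]

E
E & T
E ^ T & T
T ^ T & T
F ^ T & T
P ^ T & T
A ^ T & T
b ^ T & T
b ^ F / T & T
b ^ P / T & T
b ^ A / T & T
b ^ b / T & T
b ^ b / F & T
b ^ b / P & T
b ^ b / A & T
b ^ b / a & T
b ^ b / a & F / T
b ^ b / a & P / T
b ^ b / a & A / T
b ^ b / a & b / T
b ^ b / a & b / F
b ^ b / a & b / P
b ^ b / a & b / A
b ^ b / a & b / a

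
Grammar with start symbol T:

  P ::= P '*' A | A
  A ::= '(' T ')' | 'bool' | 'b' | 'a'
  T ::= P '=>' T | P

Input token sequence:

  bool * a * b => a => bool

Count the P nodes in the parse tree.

[T [P [P [P [A bool]] * [A a]] * [A b]] => [T [P [A a]] => [T [P [A bool]]]]]

5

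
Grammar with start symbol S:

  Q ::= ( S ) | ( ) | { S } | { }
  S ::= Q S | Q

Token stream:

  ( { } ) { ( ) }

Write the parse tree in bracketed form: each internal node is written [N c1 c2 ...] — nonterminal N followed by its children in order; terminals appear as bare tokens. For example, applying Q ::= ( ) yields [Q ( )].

[S [Q ( [S [Q { }]] )] [S [Q { [S [Q ( )]] }]]]

S
Q S
( S ) S
( Q ) S
( { } ) S
( { } ) Q
( { } ) { S }
( { } ) { Q }
( { } ) { ( ) }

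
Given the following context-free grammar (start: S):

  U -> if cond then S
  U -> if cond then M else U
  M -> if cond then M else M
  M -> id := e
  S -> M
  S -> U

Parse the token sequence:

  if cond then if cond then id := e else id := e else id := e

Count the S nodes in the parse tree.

1

[S [M if cond then [M if cond then [M id := e] else [M id := e]] else [M id := e]]]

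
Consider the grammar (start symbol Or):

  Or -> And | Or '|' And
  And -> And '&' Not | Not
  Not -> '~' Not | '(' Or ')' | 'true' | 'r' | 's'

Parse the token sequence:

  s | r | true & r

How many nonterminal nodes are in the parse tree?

11

[Or [Or [Or [And [Not s]]] | [And [Not r]]] | [And [And [Not true]] & [Not r]]]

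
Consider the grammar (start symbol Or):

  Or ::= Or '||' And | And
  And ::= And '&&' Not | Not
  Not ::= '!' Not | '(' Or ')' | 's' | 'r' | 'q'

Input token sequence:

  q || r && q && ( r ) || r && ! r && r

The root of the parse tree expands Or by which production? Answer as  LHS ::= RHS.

Or ::= Or '||' And

[Or [Or [Or [And [Not q]]] || [And [And [And [Not r]] && [Not q]] && [Not ( [Or [And [Not r]]] )]]] || [And [And [And [Not r]] && [Not ! [Not r]]] && [Not r]]]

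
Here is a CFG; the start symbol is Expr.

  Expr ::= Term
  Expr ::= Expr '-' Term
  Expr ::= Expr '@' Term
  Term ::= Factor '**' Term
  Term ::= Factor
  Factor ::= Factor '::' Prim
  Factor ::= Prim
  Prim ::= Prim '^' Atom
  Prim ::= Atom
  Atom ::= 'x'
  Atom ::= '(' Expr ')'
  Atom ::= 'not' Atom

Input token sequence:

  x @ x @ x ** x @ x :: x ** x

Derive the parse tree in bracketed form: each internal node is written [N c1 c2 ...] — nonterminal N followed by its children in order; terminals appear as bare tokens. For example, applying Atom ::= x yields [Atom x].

[Expr [Expr [Expr [Expr [Term [Factor [Prim [Atom x]]]]] @ [Term [Factor [Prim [Atom x]]]]] @ [Term [Factor [Prim [Atom x]]] ** [Term [Factor [Prim [Atom x]]]]]] @ [Term [Factor [Factor [Prim [Atom x]]] :: [Prim [Atom x]]] ** [Term [Factor [Prim [Atom x]]]]]]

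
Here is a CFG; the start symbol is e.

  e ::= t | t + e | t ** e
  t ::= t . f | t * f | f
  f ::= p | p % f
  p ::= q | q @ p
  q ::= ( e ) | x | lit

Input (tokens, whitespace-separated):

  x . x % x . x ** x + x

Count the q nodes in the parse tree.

[e [t [t [t [f [p [q x]]]] . [f [p [q x]] % [f [p [q x]]]]] . [f [p [q x]]]] ** [e [t [f [p [q x]]]] + [e [t [f [p [q x]]]]]]]

6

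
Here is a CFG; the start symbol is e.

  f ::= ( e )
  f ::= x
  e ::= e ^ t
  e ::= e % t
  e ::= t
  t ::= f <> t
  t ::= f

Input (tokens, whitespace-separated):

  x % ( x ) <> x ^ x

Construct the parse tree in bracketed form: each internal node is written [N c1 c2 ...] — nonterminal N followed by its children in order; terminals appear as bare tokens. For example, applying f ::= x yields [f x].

e
e ^ t
e % t ^ t
t % t ^ t
f % t ^ t
x % t ^ t
x % f <> t ^ t
x % ( e ) <> t ^ t
x % ( t ) <> t ^ t
x % ( f ) <> t ^ t
x % ( x ) <> t ^ t
x % ( x ) <> f ^ t
x % ( x ) <> x ^ t
x % ( x ) <> x ^ f
x % ( x ) <> x ^ x

[e [e [e [t [f x]]] % [t [f ( [e [t [f x]]] )] <> [t [f x]]]] ^ [t [f x]]]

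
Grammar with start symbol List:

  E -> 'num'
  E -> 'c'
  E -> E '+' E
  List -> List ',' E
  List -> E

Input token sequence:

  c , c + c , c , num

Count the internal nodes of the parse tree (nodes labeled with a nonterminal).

10

[List [List [List [List [E c]] , [E [E c] + [E c]]] , [E c]] , [E num]]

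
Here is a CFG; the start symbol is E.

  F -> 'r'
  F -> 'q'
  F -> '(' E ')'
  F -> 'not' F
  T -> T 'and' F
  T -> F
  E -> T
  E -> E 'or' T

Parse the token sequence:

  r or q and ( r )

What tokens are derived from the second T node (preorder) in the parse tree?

q and ( r )

[E [E [T [F r]]] or [T [T [F q]] and [F ( [E [T [F r]]] )]]]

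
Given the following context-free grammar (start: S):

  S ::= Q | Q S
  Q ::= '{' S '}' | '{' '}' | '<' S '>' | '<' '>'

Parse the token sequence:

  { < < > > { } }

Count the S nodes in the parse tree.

[S [Q { [S [Q < [S [Q < >]] >] [S [Q { }]]] }]]

4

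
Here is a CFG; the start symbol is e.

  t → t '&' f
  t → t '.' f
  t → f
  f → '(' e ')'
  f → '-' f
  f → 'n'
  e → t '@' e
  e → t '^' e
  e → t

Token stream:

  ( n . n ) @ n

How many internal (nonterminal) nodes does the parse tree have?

[e [t [f ( [e [t [t [f n]] . [f n]]] )]] @ [e [t [f n]]]]

11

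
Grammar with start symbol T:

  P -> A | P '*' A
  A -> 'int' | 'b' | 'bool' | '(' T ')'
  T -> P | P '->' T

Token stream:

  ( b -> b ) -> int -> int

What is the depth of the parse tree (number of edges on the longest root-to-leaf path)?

[T [P [A ( [T [P [A b]] -> [T [P [A b]]]] )]] -> [T [P [A int]] -> [T [P [A int]]]]]

7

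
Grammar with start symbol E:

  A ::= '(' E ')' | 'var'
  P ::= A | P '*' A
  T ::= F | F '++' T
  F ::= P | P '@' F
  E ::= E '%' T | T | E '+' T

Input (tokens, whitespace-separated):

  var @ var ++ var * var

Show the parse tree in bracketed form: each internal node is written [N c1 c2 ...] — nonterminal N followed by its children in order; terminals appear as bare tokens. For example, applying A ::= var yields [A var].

[E [T [F [P [A var]] @ [F [P [A var]]]] ++ [T [F [P [P [A var]] * [A var]]]]]]

E
T
F ++ T
P @ F ++ T
A @ F ++ T
var @ F ++ T
var @ P ++ T
var @ A ++ T
var @ var ++ T
var @ var ++ F
var @ var ++ P
var @ var ++ P * A
var @ var ++ A * A
var @ var ++ var * A
var @ var ++ var * var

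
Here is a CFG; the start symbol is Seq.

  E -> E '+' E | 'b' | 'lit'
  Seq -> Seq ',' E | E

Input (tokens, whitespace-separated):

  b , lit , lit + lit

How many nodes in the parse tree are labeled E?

[Seq [Seq [Seq [E b]] , [E lit]] , [E [E lit] + [E lit]]]

5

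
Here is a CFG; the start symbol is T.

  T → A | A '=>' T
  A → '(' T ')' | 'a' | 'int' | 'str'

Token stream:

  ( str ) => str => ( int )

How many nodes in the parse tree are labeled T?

[T [A ( [T [A str]] )] => [T [A str] => [T [A ( [T [A int]] )]]]]

5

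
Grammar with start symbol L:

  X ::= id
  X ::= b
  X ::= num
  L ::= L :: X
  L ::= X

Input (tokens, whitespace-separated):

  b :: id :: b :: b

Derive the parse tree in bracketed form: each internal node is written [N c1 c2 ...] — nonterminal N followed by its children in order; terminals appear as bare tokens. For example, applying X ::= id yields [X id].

L
L :: X
L :: X :: X
L :: X :: X :: X
X :: X :: X :: X
b :: X :: X :: X
b :: id :: X :: X
b :: id :: b :: X
b :: id :: b :: b

[L [L [L [L [X b]] :: [X id]] :: [X b]] :: [X b]]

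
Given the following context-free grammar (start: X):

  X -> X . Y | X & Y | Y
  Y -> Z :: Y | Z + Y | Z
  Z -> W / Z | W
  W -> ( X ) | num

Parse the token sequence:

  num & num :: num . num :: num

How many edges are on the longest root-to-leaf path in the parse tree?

[X [X [X [Y [Z [W num]]]] & [Y [Z [W num]] :: [Y [Z [W num]]]]] . [Y [Z [W num]] :: [Y [Z [W num]]]]]

6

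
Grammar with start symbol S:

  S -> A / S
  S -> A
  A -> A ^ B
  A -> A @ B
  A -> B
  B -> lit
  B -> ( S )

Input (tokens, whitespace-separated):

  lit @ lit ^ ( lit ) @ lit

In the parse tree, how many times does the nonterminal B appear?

5

[S [A [A [A [A [B lit]] @ [B lit]] ^ [B ( [S [A [B lit]]] )]] @ [B lit]]]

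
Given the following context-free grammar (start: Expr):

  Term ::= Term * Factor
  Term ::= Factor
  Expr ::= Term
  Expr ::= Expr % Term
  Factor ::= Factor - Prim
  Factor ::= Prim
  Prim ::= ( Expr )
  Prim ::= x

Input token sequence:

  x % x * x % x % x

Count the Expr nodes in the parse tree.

[Expr [Expr [Expr [Expr [Term [Factor [Prim x]]]] % [Term [Term [Factor [Prim x]]] * [Factor [Prim x]]]] % [Term [Factor [Prim x]]]] % [Term [Factor [Prim x]]]]

4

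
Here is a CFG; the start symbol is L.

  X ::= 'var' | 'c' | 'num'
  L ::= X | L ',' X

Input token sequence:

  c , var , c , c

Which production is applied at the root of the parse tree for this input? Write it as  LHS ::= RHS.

[L [L [L [L [X c]] , [X var]] , [X c]] , [X c]]

L ::= L ',' X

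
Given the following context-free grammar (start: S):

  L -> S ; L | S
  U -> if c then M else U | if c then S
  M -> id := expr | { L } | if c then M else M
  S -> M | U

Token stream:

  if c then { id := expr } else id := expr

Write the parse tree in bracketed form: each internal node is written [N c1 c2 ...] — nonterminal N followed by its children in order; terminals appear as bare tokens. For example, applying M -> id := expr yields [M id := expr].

S
M
if c then M else M
if c then { L } else M
if c then { S } else M
if c then { M } else M
if c then { id := expr } else M
if c then { id := expr } else id := expr

[S [M if c then [M { [L [S [M id := expr]]] }] else [M id := expr]]]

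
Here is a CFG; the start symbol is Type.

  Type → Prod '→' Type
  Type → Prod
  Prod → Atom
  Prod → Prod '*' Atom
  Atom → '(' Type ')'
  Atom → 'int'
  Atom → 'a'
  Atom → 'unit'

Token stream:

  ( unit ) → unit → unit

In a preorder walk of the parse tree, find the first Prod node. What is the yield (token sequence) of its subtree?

[Type [Prod [Atom ( [Type [Prod [Atom unit]]] )]] → [Type [Prod [Atom unit]] → [Type [Prod [Atom unit]]]]]

( unit )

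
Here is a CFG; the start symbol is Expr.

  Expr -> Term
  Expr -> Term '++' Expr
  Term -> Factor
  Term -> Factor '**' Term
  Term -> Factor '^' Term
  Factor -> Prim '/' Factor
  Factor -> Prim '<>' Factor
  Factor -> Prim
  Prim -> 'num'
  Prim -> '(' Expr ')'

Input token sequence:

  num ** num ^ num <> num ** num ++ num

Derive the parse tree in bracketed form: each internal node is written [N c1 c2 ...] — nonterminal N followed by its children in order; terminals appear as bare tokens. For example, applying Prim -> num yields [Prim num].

Expr
Term ++ Expr
Factor ** Term ++ Expr
Prim ** Term ++ Expr
num ** Term ++ Expr
num ** Factor ^ Term ++ Expr
num ** Prim ^ Term ++ Expr
num ** num ^ Term ++ Expr
num ** num ^ Factor ** Term ++ Expr
num ** num ^ Prim <> Factor ** Term ++ Expr
num ** num ^ num <> Factor ** Term ++ Expr
num ** num ^ num <> Prim ** Term ++ Expr
num ** num ^ num <> num ** Term ++ Expr
num ** num ^ num <> num ** Factor ++ Expr
num ** num ^ num <> num ** Prim ++ Expr
num ** num ^ num <> num ** num ++ Expr
num ** num ^ num <> num ** num ++ Term
num ** num ^ num <> num ** num ++ Factor
num ** num ^ num <> num ** num ++ Prim
num ** num ^ num <> num ** num ++ num

[Expr [Term [Factor [Prim num]] ** [Term [Factor [Prim num]] ^ [Term [Factor [Prim num] <> [Factor [Prim num]]] ** [Term [Factor [Prim num]]]]]] ++ [Expr [Term [Factor [Prim num]]]]]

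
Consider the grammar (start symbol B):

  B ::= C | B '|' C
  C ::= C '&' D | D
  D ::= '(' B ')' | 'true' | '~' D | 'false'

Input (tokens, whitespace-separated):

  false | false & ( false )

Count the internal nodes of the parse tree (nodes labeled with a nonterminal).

11

[B [B [C [D false]]] | [C [C [D false]] & [D ( [B [C [D false]]] )]]]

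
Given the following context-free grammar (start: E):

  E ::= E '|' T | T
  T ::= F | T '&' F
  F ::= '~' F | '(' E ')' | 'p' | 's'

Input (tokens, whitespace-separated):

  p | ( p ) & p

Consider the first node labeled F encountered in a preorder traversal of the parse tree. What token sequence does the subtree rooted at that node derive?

p

[E [E [T [F p]]] | [T [T [F ( [E [T [F p]]] )]] & [F p]]]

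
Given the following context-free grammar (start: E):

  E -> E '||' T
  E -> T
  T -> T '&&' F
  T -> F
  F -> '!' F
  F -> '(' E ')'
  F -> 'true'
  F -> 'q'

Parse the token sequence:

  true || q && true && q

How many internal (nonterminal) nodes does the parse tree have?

10

[E [E [T [F true]]] || [T [T [T [F q]] && [F true]] && [F q]]]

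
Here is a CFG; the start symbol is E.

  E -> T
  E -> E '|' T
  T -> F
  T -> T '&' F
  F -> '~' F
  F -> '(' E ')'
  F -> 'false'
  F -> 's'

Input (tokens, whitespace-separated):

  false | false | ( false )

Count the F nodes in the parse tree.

4

[E [E [E [T [F false]]] | [T [F false]]] | [T [F ( [E [T [F false]]] )]]]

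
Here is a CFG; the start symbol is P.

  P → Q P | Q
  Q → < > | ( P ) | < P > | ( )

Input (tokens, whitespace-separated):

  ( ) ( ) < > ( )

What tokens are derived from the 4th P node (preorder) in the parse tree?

[P [Q ( )] [P [Q ( )] [P [Q < >] [P [Q ( )]]]]]

( )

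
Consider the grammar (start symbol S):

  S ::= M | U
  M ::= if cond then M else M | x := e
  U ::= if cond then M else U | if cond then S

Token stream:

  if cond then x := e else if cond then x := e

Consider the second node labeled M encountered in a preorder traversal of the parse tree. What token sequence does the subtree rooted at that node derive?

[S [U if cond then [M x := e] else [U if cond then [S [M x := e]]]]]

x := e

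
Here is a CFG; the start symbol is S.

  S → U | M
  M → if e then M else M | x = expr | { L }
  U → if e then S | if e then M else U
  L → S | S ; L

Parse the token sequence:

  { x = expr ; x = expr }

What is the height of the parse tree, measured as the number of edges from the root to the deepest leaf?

[S [M { [L [S [M x = expr]] ; [L [S [M x = expr]]]] }]]

6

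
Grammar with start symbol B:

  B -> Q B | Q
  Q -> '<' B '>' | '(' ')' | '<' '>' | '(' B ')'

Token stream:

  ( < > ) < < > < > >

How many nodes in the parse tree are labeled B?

[B [Q ( [B [Q < >]] )] [B [Q < [B [Q < >] [B [Q < >]]] >]]]

5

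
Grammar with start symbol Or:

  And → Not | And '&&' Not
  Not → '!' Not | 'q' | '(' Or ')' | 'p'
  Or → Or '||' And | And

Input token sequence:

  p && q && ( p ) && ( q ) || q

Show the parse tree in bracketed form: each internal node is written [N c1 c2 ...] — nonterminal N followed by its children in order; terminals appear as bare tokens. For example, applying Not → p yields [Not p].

Or
Or || And
And || And
And && Not || And
And && Not && Not || And
And && Not && Not && Not || And
Not && Not && Not && Not || And
p && Not && Not && Not || And
p && q && Not && Not || And
p && q && ( Or ) && Not || And
p && q && ( And ) && Not || And
p && q && ( Not ) && Not || And
p && q && ( p ) && Not || And
p && q && ( p ) && ( Or ) || And
p && q && ( p ) && ( And ) || And
p && q && ( p ) && ( Not ) || And
p && q && ( p ) && ( q ) || And
p && q && ( p ) && ( q ) || Not
p && q && ( p ) && ( q ) || q

[Or [Or [And [And [And [And [Not p]] && [Not q]] && [Not ( [Or [And [Not p]]] )]] && [Not ( [Or [And [Not q]]] )]]] || [And [Not q]]]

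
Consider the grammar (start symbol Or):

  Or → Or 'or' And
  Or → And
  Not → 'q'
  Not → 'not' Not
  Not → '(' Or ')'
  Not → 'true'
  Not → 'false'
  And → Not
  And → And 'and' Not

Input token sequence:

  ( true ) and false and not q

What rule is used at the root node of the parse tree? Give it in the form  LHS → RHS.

[Or [And [And [And [Not ( [Or [And [Not true]]] )]] and [Not false]] and [Not not [Not q]]]]

Or → And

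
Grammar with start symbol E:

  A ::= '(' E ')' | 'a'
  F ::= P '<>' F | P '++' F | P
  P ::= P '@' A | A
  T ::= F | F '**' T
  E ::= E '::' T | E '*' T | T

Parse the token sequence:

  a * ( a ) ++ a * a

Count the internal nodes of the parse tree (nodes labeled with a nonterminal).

23

[E [E [E [T [F [P [A a]]]]] * [T [F [P [A ( [E [T [F [P [A a]]]]] )]] ++ [F [P [A a]]]]]] * [T [F [P [A a]]]]]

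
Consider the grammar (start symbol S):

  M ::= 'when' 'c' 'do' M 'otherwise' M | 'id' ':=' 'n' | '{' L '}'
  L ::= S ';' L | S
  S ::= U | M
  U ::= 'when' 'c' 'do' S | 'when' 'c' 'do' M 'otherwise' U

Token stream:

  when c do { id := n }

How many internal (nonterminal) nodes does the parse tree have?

7

[S [U when c do [S [M { [L [S [M id := n]]] }]]]]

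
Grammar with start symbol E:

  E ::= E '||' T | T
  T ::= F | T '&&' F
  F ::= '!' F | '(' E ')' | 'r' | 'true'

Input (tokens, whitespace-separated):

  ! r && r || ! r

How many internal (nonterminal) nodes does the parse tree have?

[E [E [T [T [F ! [F r]]] && [F r]]] || [T [F ! [F r]]]]

10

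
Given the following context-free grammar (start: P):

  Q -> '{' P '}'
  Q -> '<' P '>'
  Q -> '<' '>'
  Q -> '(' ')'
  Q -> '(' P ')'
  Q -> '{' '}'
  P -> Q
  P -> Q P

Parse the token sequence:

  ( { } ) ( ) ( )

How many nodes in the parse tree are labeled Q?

4

[P [Q ( [P [Q { }]] )] [P [Q ( )] [P [Q ( )]]]]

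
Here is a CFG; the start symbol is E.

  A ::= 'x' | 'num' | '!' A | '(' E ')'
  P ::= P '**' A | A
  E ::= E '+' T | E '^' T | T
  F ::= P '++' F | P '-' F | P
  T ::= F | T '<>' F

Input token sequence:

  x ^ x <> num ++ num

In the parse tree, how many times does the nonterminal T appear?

[E [E [T [F [P [A x]]]]] ^ [T [T [F [P [A x]]]] <> [F [P [A num]] ++ [F [P [A num]]]]]]

3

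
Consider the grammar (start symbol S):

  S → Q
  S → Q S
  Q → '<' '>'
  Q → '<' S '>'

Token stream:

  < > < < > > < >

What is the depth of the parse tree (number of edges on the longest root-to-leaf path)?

[S [Q < >] [S [Q < [S [Q < >]] >] [S [Q < >]]]]

5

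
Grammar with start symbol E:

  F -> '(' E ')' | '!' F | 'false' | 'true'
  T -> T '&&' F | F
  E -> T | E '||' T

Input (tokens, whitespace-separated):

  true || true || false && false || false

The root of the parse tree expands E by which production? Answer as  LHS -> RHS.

E -> E '||' T

[E [E [E [E [T [F true]]] || [T [F true]]] || [T [T [F false]] && [F false]]] || [T [F false]]]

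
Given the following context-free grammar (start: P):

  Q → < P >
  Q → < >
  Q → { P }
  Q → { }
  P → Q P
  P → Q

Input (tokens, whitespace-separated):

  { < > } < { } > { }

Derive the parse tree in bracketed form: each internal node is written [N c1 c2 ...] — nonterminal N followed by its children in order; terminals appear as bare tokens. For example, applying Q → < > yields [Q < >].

[P [Q { [P [Q < >]] }] [P [Q < [P [Q { }]] >] [P [Q { }]]]]

P
Q P
{ P } P
{ Q } P
{ < > } P
{ < > } Q P
{ < > } < P > P
{ < > } < Q > P
{ < > } < { } > P
{ < > } < { } > Q
{ < > } < { } > { }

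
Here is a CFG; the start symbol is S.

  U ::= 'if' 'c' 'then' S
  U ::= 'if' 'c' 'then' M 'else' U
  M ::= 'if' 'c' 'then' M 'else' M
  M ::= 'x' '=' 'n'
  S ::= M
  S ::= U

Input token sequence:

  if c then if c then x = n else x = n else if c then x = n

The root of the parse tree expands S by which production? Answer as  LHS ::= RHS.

[S [U if c then [M if c then [M x = n] else [M x = n]] else [U if c then [S [M x = n]]]]]

S ::= U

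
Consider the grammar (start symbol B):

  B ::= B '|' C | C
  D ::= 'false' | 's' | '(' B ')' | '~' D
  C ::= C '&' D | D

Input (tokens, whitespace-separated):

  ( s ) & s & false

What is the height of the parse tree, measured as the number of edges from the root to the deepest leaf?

8

[B [C [C [C [D ( [B [C [D s]]] )]] & [D s]] & [D false]]]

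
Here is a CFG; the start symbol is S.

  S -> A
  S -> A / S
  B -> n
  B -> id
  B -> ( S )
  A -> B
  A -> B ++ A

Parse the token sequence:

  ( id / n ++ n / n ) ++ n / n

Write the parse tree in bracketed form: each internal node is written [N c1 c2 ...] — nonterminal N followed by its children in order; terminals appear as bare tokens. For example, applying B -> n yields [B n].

[S [A [B ( [S [A [B id]] / [S [A [B n] ++ [A [B n]]] / [S [A [B n]]]]] )] ++ [A [B n]]] / [S [A [B n]]]]

S
A / S
B ++ A / S
( S ) ++ A / S
( A / S ) ++ A / S
( B / S ) ++ A / S
( id / S ) ++ A / S
( id / A / S ) ++ A / S
( id / B ++ A / S ) ++ A / S
( id / n ++ A / S ) ++ A / S
( id / n ++ B / S ) ++ A / S
( id / n ++ n / S ) ++ A / S
( id / n ++ n / A ) ++ A / S
( id / n ++ n / B ) ++ A / S
( id / n ++ n / n ) ++ A / S
( id / n ++ n / n ) ++ B / S
( id / n ++ n / n ) ++ n / S
( id / n ++ n / n ) ++ n / A
( id / n ++ n / n ) ++ n / B
( id / n ++ n / n ) ++ n / n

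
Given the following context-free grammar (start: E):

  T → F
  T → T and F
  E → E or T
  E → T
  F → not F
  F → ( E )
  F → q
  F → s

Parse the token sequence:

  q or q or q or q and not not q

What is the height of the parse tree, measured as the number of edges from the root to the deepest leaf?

6

[E [E [E [E [T [F q]]] or [T [F q]]] or [T [F q]]] or [T [T [F q]] and [F not [F not [F q]]]]]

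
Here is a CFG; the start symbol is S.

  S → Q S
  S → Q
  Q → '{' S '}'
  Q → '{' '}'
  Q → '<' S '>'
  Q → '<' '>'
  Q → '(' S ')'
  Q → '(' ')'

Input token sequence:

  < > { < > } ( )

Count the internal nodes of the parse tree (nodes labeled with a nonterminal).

8

[S [Q < >] [S [Q { [S [Q < >]] }] [S [Q ( )]]]]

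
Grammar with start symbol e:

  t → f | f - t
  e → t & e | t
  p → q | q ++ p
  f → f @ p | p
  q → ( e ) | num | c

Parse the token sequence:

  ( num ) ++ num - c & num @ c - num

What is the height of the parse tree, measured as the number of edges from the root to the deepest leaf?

10

[e [t [f [p [q ( [e [t [f [p [q num]]]]] )] ++ [p [q num]]]] - [t [f [p [q c]]]]] & [e [t [f [f [p [q num]]] @ [p [q c]]] - [t [f [p [q num]]]]]]]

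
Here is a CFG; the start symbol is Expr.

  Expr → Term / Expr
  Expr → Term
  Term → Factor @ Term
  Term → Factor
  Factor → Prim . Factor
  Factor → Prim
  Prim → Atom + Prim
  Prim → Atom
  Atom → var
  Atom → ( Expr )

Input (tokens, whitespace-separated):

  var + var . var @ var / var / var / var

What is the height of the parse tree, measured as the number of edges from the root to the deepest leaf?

[Expr [Term [Factor [Prim [Atom var] + [Prim [Atom var]]] . [Factor [Prim [Atom var]]]] @ [Term [Factor [Prim [Atom var]]]]] / [Expr [Term [Factor [Prim [Atom var]]]] / [Expr [Term [Factor [Prim [Atom var]]]] / [Expr [Term [Factor [Prim [Atom var]]]]]]]]

8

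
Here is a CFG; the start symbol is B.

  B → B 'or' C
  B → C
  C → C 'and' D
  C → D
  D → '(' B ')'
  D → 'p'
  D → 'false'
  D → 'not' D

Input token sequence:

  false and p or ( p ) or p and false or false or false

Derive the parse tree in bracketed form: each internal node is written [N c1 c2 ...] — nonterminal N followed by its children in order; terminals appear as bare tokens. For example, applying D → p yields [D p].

B
B or C
B or C or C
B or C or C or C
B or C or C or C or C
C or C or C or C or C
C and D or C or C or C or C
D and D or C or C or C or C
false and D or C or C or C or C
false and p or C or C or C or C
false and p or D or C or C or C
false and p or ( B ) or C or C or C
false and p or ( C ) or C or C or C
false and p or ( D ) or C or C or C
false and p or ( p ) or C or C or C
false and p or ( p ) or C and D or C or C
false and p or ( p ) or D and D or C or C
false and p or ( p ) or p and D or C or C
false and p or ( p ) or p and false or C or C
false and p or ( p ) or p and false or D or C
false and p or ( p ) or p and false or false or C
false and p or ( p ) or p and false or false or D
false and p or ( p ) or p and false or false or false

[B [B [B [B [B [C [C [D false]] and [D p]]] or [C [D ( [B [C [D p]]] )]]] or [C [C [D p]] and [D false]]] or [C [D false]]] or [C [D false]]]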